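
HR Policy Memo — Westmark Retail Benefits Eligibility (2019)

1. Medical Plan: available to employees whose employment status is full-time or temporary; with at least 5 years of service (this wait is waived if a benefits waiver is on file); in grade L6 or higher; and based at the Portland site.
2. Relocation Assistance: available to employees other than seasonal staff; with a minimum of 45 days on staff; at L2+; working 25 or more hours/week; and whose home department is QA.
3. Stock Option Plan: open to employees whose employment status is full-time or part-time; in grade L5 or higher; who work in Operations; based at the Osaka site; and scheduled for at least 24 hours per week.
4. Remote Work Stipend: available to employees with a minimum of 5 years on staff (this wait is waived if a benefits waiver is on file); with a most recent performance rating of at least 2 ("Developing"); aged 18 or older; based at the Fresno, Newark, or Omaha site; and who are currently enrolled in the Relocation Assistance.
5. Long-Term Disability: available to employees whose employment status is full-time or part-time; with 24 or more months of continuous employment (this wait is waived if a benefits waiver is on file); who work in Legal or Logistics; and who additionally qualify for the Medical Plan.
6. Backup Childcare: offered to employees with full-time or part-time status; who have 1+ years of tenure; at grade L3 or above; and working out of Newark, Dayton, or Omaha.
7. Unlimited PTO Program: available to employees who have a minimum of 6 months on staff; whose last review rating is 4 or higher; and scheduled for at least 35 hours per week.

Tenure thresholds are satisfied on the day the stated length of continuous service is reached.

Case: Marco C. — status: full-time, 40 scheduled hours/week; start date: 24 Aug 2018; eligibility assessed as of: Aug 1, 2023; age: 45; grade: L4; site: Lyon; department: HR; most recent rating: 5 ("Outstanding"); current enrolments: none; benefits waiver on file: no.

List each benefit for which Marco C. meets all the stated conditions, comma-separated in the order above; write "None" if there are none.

Unlimited PTO Program

Service from 24 Aug 2018 to Aug 1, 2023: 1803 days.
Medical Plan — status full-time ✓; no waiver, service 1803 days < 5 years (≈1825 days) ✗ → not eligible.
Relocation Assistance — status full-time ✓ (not excluded); service 1803 days ≥ 45 days ✓; grade L4 ≥ L2 ✓; 40 hrs/wk ≥ 25 ✓; dept HR ✗ → not eligible.
Stock Option Plan — status full-time ✓; grade L4 < L5 ✗ → not eligible.
Remote Work Stipend — no waiver, service 1803 days < 5 years (≈1825 days) ✗ → not eligible.
Long-Term Disability — status full-time ✓; no waiver, service 1803 days ≥ 24 months (≈720 days) ✓; dept HR ✗ → not eligible.
Backup Childcare — status full-time ✓; service 1803 days ≥ 1 year (≈365 days) ✓; grade L4 ≥ L3 ✓; site Lyon ✗ (not Newark, Dayton, or Omaha) → not eligible.
Unlimited PTO Program — service 1803 days ≥ 6 months (≈180 days) ✓; rating 5 ≥ 4 ✓; 40 hrs/wk ≥ 35 ✓ → eligible.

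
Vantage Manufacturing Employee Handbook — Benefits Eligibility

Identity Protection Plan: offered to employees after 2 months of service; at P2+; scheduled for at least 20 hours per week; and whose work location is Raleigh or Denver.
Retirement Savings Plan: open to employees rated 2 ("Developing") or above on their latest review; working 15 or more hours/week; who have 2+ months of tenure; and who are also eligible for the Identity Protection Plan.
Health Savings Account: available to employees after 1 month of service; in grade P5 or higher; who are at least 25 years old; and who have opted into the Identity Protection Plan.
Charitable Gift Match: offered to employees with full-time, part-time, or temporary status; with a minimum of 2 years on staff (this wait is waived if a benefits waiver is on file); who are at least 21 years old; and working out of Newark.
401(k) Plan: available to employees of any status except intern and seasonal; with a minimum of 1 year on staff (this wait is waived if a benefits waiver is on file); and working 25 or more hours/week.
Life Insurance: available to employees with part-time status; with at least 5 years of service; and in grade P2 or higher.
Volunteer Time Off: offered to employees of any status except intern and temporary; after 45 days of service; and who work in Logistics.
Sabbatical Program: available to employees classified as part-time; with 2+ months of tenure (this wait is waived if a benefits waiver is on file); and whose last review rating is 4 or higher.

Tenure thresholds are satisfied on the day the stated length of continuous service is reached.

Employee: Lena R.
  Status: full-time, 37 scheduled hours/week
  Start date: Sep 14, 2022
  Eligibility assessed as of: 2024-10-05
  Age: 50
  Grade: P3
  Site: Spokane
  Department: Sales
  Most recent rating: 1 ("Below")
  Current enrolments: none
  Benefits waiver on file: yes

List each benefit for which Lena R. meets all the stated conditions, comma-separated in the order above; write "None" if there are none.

401(k) Plan

Service from Sep 14, 2022 to 2024-10-05: 752 days.
Identity Protection Plan — service 752 days ≥ 2 months (≈60 days) ✓; grade P3 ≥ P2 ✓; 37 hrs/wk ≥ 20 ✓; site Spokane ✗ (not Raleigh or Denver) → not eligible.
Retirement Savings Plan — rating 1 < 2 ✗ → not eligible.
Health Savings Account — service 752 days ≥ 1 month (≈30 days) ✓; grade P3 < P5 ✗ → not eligible.
Charitable Gift Match — status full-time ✓; benefits waiver on file ✓; age 50 ≥ 21 ✓; site Spokane ✗ (not Newark) → not eligible.
401(k) Plan — status full-time ✓ (not excluded); benefits waiver on file ✓; 37 hrs/wk ≥ 25 ✓ → eligible.
Life Insurance — status full-time ✗ (requires part-time) → not eligible.
Volunteer Time Off — status full-time ✓ (not excluded); service 752 days ≥ 45 days ✓; dept Sales ✗ → not eligible.
Sabbatical Program — status full-time ✗ (requires part-time) → not eligible.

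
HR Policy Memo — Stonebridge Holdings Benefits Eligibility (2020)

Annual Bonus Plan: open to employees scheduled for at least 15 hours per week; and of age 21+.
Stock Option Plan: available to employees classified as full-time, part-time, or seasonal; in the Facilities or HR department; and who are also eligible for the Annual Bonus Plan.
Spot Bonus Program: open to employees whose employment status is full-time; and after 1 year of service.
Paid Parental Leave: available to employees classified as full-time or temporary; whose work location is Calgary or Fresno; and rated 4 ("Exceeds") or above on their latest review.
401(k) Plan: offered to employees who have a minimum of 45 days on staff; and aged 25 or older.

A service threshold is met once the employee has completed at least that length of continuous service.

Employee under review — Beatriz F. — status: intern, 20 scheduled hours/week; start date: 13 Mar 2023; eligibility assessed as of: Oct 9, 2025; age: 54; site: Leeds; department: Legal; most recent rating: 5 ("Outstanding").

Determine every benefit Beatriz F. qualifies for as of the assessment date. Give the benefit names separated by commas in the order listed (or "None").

Service from 13 Mar 2023 to Oct 9, 2025: 941 days.
Annual Bonus Plan — 20 hrs/wk ≥ 15 ✓; age 54 ≥ 21 ✓ → eligible.
Stock Option Plan — status intern ✗ (requires full-time, part-time, or seasonal) → not eligible.
Spot Bonus Program — status intern ✗ (requires full-time) → not eligible.
Paid Parental Leave — status intern ✗ (requires full-time or temporary) → not eligible.
401(k) Plan — service 941 days ≥ 45 days ✓; age 54 ≥ 25 ✓ → eligible.

Annual Bonus Plan, 401(k) Plan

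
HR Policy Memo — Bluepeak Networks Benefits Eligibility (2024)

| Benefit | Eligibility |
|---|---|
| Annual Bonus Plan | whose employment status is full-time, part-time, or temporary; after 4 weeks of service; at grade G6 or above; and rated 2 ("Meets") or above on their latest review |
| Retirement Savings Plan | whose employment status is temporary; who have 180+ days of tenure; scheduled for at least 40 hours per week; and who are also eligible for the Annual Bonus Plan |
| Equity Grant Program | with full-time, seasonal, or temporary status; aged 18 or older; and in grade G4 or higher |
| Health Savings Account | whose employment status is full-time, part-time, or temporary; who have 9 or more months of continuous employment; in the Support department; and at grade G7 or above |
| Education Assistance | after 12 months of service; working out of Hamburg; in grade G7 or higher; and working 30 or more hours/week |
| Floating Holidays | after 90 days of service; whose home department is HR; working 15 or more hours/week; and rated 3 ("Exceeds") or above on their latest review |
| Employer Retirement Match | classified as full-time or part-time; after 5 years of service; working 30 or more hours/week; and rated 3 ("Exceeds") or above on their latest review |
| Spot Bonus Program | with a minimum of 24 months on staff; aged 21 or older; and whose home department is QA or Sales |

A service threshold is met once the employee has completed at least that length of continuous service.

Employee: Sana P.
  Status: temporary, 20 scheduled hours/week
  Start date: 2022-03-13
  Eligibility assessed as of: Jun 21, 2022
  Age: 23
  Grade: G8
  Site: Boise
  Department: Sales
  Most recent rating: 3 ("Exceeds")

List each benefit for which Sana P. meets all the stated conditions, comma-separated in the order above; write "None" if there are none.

Annual Bonus Plan, Equity Grant Program

Service from 2022-03-13 to Jun 21, 2022: 100 days.
Annual Bonus Plan — status temporary ✓; service 100 days ≥ 4 weeks (≈28 days) ✓; grade G8 ≥ G6 ✓; rating 3 ≥ 2 ✓ → eligible.
Retirement Savings Plan — status temporary ✓; service 100 days < 180 days ✗ → not eligible.
Equity Grant Program — status temporary ✓; age 23 ≥ 18 ✓; grade G8 ≥ G4 ✓ → eligible.
Health Savings Account — status temporary ✓; service 100 days < 9 months (≈270 days) ✗ → not eligible.
Education Assistance — service 100 days < 12 months (≈360 days) ✗ → not eligible.
Floating Holidays — service 100 days ≥ 90 days ✓; dept Sales ✗ → not eligible.
Employer Retirement Match — status temporary ✗ (requires full-time or part-time) → not eligible.
Spot Bonus Program — service 100 days < 24 months (≈720 days) ✗ → not eligible.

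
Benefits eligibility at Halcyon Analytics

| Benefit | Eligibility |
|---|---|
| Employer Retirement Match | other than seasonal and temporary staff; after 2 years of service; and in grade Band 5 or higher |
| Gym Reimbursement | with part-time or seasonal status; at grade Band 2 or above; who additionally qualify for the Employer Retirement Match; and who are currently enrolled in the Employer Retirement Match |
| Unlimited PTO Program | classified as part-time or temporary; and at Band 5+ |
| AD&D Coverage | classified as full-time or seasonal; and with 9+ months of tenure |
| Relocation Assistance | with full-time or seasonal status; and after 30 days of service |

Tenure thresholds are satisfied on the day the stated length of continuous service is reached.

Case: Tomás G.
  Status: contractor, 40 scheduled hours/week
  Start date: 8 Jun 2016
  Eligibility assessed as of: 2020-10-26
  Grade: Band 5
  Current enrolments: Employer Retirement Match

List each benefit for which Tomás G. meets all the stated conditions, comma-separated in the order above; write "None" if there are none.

Service from 8 Jun 2016 to 2020-10-26: 1601 days.
Employer Retirement Match — status contractor ✓ (not excluded); service 1601 days ≥ 2 years (≈730 days) ✓; grade Band 5 ≥ Band 5 ✓ → eligible.
Gym Reimbursement — status contractor ✗ (requires part-time or seasonal) → not eligible.
Unlimited PTO Program — status contractor ✗ (requires part-time or temporary) → not eligible.
AD&D Coverage — status contractor ✗ (requires full-time or seasonal) → not eligible.
Relocation Assistance — status contractor ✗ (requires full-time or seasonal) → not eligible.

Employer Retirement Match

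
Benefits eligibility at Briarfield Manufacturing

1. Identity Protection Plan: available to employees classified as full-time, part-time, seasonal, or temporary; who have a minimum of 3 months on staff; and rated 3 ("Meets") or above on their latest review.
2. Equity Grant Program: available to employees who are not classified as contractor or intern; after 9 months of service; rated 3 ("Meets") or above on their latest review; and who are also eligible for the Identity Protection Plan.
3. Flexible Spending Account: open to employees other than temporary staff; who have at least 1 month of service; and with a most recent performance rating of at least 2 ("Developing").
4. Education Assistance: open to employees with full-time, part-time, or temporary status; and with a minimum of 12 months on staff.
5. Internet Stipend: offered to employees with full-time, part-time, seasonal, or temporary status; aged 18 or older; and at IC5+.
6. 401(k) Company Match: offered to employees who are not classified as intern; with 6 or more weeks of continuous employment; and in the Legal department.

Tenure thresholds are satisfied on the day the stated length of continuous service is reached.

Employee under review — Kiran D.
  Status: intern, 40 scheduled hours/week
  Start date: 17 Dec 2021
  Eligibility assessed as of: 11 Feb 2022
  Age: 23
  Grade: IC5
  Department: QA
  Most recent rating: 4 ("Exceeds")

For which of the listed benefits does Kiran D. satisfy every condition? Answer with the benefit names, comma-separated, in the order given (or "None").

Service from 17 Dec 2021 to 11 Feb 2022: 56 days.
Identity Protection Plan — status intern ✗ (requires full-time, part-time, seasonal, or temporary) → not eligible.
Equity Grant Program — status intern ✗ (excluded) → not eligible.
Flexible Spending Account — status intern ✓ (not excluded); service 56 days ≥ 1 month (≈30 days) ✓; rating 4 ≥ 2 ✓ → eligible.
Education Assistance — status intern ✗ (requires full-time, part-time, or temporary) → not eligible.
Internet Stipend — status intern ✗ (requires full-time, part-time, seasonal, or temporary) → not eligible.
401(k) Company Match — status intern ✗ (excluded) → not eligible.

Flexible Spending Account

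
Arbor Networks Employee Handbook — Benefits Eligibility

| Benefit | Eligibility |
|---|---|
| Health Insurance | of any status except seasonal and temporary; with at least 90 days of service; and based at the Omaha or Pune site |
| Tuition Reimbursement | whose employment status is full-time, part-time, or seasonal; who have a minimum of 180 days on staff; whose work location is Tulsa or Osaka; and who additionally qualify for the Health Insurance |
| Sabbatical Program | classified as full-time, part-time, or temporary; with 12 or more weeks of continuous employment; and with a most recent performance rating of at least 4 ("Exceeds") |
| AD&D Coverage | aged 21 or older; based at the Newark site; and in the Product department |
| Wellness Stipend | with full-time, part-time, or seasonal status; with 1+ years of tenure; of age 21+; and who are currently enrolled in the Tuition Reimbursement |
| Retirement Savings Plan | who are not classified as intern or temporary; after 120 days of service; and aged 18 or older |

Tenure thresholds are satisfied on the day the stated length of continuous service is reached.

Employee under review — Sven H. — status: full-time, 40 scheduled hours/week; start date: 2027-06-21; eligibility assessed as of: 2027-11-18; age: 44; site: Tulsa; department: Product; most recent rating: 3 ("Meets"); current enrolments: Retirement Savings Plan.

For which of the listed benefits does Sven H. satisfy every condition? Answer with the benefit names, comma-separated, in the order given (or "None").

Service from 2027-06-21 to 2027-11-18: 150 days.
Health Insurance — status full-time ✓ (not excluded); service 150 days ≥ 90 days ✓; site Tulsa ✗ (not Omaha or Pune) → not eligible.
Tuition Reimbursement — status full-time ✓; service 150 days < 180 days ✗ → not eligible.
Sabbatical Program — status full-time ✓; service 150 days ≥ 12 weeks (≈84 days) ✓; rating 3 < 4 ✗ → not eligible.
AD&D Coverage — age 44 ≥ 21 ✓; site Tulsa ✗ (not Newark) → not eligible.
Wellness Stipend — status full-time ✓; service 150 days < 1 year (≈365 days) ✗ → not eligible.
Retirement Savings Plan — status full-time ✓ (not excluded); service 150 days ≥ 120 days ✓; age 44 ≥ 18 ✓ → eligible.

Retirement Savings Plan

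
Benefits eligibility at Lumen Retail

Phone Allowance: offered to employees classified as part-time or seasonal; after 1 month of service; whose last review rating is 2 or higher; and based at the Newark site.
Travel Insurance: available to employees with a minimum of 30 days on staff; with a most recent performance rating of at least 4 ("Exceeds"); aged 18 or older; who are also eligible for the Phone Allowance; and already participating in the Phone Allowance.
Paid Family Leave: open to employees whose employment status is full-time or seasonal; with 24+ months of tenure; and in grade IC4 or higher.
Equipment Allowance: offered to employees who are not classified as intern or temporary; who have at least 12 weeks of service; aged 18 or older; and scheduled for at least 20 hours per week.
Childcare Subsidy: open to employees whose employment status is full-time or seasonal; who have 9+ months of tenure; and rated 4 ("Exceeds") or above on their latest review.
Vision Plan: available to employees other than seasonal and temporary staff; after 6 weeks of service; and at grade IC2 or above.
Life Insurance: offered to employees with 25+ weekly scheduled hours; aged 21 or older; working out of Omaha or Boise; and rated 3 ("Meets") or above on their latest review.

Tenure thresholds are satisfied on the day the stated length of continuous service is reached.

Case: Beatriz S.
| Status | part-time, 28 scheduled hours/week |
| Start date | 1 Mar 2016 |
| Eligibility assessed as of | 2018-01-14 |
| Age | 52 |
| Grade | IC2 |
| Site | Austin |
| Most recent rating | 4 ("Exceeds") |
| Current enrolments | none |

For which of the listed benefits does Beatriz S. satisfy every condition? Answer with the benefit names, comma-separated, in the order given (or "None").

Service from 1 Mar 2016 to 2018-01-14: 684 days.
Phone Allowance — status part-time ✓; service 684 days ≥ 1 month (≈30 days) ✓; rating 4 ≥ 2 ✓; site Austin ✗ (not Newark) → not eligible.
Travel Insurance — service 684 days ≥ 30 days ✓; rating 4 ≥ 4 ✓; age 52 ≥ 18 ✓; not eligible for Phone Allowance ✗ → not eligible.
Paid Family Leave — status part-time ✗ (requires full-time or seasonal) → not eligible.
Equipment Allowance — status part-time ✓ (not excluded); service 684 days ≥ 12 weeks (≈84 days) ✓; age 52 ≥ 18 ✓; 28 hrs/wk ≥ 20 ✓ → eligible.
Childcare Subsidy — status part-time ✗ (requires full-time or seasonal) → not eligible.
Vision Plan — status part-time ✓ (not excluded); service 684 days ≥ 6 weeks (≈42 days) ✓; grade IC2 ≥ IC2 ✓ → eligible.
Life Insurance — 28 hrs/wk ≥ 25 ✓; age 52 ≥ 21 ✓; site Austin ✗ (not Omaha or Boise) → not eligible.

Equipment Allowance, Vision Plan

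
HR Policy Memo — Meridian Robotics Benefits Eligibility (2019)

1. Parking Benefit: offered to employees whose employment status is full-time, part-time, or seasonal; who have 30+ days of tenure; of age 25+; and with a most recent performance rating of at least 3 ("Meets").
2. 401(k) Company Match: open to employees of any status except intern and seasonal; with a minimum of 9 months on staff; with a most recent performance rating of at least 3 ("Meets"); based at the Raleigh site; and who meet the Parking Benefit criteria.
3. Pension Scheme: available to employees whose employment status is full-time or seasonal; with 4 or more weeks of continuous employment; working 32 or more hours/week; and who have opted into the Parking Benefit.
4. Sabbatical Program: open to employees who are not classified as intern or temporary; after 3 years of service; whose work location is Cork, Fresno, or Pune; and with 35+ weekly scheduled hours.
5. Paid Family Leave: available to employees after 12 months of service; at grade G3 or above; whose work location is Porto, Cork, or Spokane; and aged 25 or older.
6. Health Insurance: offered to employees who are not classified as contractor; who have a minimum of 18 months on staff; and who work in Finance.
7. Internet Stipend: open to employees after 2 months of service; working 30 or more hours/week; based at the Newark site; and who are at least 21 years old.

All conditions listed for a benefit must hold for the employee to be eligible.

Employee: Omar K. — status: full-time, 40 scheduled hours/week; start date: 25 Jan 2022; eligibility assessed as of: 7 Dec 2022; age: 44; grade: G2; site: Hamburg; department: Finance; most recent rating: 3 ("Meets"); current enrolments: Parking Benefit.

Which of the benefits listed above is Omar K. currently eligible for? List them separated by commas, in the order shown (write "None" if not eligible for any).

Service from 25 Jan 2022 to 7 Dec 2022: 316 days.
Parking Benefit — status full-time ✓; service 316 days ≥ 30 days ✓; age 44 ≥ 25 ✓; rating 3 ≥ 3 ✓ → eligible.
401(k) Company Match — status full-time ✓ (not excluded); service 316 days ≥ 9 months (≈270 days) ✓; rating 3 ≥ 3 ✓; site Hamburg ✗ (not Raleigh) → not eligible.
Pension Scheme — status full-time ✓; service 316 days ≥ 4 weeks (≈28 days) ✓; 40 hrs/wk ≥ 32 ✓; enrolled in Parking Benefit ✓ → eligible.
Sabbatical Program — status full-time ✓ (not excluded); service 316 days < 3 years (≈1095 days) ✗ → not eligible.
Paid Family Leave — service 316 days < 12 months (≈360 days) ✗ → not eligible.
Health Insurance — status full-time ✓ (not excluded); service 316 days < 18 months (≈540 days) ✗ → not eligible.
Internet Stipend — service 316 days ≥ 2 months (≈60 days) ✓; 40 hrs/wk ≥ 30 ✓; site Hamburg ✗ (not Newark) → not eligible.

Parking Benefit, Pension Scheme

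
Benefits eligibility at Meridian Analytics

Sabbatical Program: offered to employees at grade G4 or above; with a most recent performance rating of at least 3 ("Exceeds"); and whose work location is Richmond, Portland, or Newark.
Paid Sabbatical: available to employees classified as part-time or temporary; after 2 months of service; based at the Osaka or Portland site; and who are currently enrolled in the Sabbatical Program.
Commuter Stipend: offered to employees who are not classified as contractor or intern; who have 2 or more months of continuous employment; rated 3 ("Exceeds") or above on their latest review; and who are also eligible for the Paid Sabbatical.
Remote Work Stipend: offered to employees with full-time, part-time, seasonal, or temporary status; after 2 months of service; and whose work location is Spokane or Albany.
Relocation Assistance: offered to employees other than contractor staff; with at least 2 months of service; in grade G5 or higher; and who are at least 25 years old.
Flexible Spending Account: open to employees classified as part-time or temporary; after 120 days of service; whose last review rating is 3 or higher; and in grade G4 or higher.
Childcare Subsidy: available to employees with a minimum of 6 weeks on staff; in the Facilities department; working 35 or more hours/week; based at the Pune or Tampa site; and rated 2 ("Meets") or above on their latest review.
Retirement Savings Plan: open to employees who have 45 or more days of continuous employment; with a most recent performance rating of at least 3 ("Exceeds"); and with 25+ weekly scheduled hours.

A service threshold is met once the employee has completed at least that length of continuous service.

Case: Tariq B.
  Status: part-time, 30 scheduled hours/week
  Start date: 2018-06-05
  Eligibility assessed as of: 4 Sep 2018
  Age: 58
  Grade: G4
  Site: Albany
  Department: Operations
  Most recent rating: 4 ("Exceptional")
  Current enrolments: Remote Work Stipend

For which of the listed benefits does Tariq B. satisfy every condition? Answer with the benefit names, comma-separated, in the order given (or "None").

Remote Work Stipend, Retirement Savings Plan

Service from 2018-06-05 to 4 Sep 2018: 91 days.
Sabbatical Program — grade G4 ≥ G4 ✓; rating 4 ≥ 3 ✓; site Albany ✗ (not Richmond, Portland, or Newark) → not eligible.
Paid Sabbatical — status part-time ✓; service 91 days ≥ 2 months (≈60 days) ✓; site Albany ✗ (not Osaka or Portland) → not eligible.
Commuter Stipend — status part-time ✓ (not excluded); service 91 days ≥ 2 months (≈60 days) ✓; rating 4 ≥ 3 ✓; not eligible for Paid Sabbatical ✗ → not eligible.
Remote Work Stipend — status part-time ✓; service 91 days ≥ 2 months (≈60 days) ✓; site Albany ✓ → eligible.
Relocation Assistance — status part-time ✓ (not excluded); service 91 days ≥ 2 months (≈60 days) ✓; grade G4 < G5 ✗ → not eligible.
Flexible Spending Account — status part-time ✓; service 91 days < 120 days ✗ → not eligible.
Childcare Subsidy — service 91 days ≥ 6 weeks (≈42 days) ✓; dept Operations ✗ → not eligible.
Retirement Savings Plan — service 91 days ≥ 45 days ✓; rating 4 ≥ 3 ✓; 30 hrs/wk ≥ 25 ✓ → eligible.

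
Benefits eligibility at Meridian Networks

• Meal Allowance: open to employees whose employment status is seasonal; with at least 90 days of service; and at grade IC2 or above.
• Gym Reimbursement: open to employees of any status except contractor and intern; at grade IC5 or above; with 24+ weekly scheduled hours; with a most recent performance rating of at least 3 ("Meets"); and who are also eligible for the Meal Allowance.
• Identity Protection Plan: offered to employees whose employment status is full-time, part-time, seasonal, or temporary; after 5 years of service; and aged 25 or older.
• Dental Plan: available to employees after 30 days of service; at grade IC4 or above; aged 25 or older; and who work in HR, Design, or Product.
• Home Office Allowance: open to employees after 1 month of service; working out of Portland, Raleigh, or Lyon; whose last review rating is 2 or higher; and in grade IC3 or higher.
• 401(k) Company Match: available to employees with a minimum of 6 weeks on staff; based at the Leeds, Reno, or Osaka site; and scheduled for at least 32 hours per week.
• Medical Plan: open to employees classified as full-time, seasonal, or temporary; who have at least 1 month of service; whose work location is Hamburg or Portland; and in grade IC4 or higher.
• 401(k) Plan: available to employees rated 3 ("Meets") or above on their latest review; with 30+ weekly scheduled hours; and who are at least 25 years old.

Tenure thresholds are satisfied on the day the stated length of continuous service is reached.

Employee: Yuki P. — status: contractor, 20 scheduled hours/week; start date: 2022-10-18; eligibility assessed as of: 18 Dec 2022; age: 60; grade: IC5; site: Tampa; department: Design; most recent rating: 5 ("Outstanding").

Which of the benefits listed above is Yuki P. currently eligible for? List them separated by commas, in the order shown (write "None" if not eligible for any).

Dental Plan

Service from 2022-10-18 to 18 Dec 2022: 61 days.
Meal Allowance — status contractor ✗ (requires seasonal) → not eligible.
Gym Reimbursement — status contractor ✗ (excluded) → not eligible.
Identity Protection Plan — status contractor ✗ (requires full-time, part-time, seasonal, or temporary) → not eligible.
Dental Plan — service 61 days ≥ 30 days ✓; grade IC5 ≥ IC4 ✓; age 60 ≥ 25 ✓; dept Design ✓ → eligible.
Home Office Allowance — service 61 days ≥ 1 month (≈30 days) ✓; site Tampa ✗ (not Portland, Raleigh, or Lyon) → not eligible.
401(k) Company Match — service 61 days ≥ 6 weeks (≈42 days) ✓; site Tampa ✗ (not Leeds, Reno, or Osaka) → not eligible.
Medical Plan — status contractor ✗ (requires full-time, seasonal, or temporary) → not eligible.
401(k) Plan — rating 5 ≥ 3 ✓; 20 hrs/wk < 30 ✗ → not eligible.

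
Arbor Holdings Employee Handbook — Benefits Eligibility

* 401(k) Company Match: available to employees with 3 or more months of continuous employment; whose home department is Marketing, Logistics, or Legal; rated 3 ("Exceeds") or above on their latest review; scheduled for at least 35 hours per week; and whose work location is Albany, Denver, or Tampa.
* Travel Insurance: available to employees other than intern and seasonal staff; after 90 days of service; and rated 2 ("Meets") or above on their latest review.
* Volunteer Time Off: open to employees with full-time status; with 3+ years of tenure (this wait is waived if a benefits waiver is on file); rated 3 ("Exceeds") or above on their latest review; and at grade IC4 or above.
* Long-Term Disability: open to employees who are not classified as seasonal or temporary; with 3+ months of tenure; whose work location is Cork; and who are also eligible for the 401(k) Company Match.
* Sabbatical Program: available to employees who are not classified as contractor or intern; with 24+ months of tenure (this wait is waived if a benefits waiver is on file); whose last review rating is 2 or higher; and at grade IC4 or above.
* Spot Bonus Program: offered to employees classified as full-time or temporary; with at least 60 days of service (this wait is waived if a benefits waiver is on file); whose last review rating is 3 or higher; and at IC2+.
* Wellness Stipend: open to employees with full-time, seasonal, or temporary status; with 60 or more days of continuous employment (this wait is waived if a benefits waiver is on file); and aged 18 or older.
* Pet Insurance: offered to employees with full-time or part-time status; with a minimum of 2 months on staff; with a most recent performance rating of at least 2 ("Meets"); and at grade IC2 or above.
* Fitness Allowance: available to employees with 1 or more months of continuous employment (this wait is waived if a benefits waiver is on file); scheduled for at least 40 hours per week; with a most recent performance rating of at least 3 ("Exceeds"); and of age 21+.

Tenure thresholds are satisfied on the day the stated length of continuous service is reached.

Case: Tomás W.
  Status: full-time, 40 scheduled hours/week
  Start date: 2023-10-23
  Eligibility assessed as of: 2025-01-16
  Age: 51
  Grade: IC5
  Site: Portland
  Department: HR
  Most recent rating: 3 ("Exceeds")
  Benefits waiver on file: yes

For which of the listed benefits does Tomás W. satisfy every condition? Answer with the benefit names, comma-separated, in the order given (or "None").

Service from 2023-10-23 to 2025-01-16: 451 days.
401(k) Company Match — service 451 days ≥ 3 months (≈90 days) ✓; dept HR ✗ → not eligible.
Travel Insurance — status full-time ✓ (not excluded); service 451 days ≥ 90 days ✓; rating 3 ≥ 2 ✓ → eligible.
Volunteer Time Off — status full-time ✓; benefits waiver on file ✓; rating 3 ≥ 3 ✓; grade IC5 ≥ IC4 ✓ → eligible.
Long-Term Disability — status full-time ✓ (not excluded); service 451 days ≥ 3 months (≈90 days) ✓; site Portland ✗ (not Cork) → not eligible.
Sabbatical Program — status full-time ✓ (not excluded); benefits waiver on file ✓; rating 3 ≥ 2 ✓; grade IC5 ≥ IC4 ✓ → eligible.
Spot Bonus Program — status full-time ✓; benefits waiver on file ✓; rating 3 ≥ 3 ✓; grade IC5 ≥ IC2 ✓ → eligible.
Wellness Stipend — status full-time ✓; benefits waiver on file ✓; age 51 ≥ 18 ✓ → eligible.
Pet Insurance — status full-time ✓; service 451 days ≥ 2 months (≈60 days) ✓; rating 3 ≥ 2 ✓; grade IC5 ≥ IC2 ✓ → eligible.
Fitness Allowance — benefits waiver on file ✓; 40 hrs/wk ≥ 40 ✓; rating 3 ≥ 3 ✓; age 51 ≥ 21 ✓ → eligible.

Travel Insurance, Volunteer Time Off, Sabbatical Program, Spot Bonus Program, Wellness Stipend, Pet Insurance, Fitness Allowance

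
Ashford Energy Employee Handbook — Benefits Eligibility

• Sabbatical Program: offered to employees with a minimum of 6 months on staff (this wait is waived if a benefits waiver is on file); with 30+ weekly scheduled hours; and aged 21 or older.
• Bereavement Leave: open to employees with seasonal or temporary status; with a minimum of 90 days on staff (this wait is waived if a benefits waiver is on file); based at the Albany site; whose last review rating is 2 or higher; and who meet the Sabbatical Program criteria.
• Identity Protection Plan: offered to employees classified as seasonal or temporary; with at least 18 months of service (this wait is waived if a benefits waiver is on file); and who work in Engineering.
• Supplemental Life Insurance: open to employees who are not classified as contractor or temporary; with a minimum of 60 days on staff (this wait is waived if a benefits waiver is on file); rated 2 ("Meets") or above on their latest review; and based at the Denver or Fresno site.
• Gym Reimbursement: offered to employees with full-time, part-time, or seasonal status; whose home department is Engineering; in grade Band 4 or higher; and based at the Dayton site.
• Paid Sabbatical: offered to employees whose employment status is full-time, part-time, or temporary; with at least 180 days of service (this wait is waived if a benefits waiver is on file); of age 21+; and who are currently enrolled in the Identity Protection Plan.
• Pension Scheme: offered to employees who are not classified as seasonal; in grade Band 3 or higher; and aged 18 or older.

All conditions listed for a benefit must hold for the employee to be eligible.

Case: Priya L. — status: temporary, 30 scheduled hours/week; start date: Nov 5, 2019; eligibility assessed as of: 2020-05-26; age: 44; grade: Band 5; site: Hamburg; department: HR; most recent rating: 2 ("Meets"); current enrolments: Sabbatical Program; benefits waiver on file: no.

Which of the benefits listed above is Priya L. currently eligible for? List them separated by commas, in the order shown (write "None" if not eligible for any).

Service from Nov 5, 2019 to 2020-05-26: 203 days.
Sabbatical Program — no waiver, service 203 days ≥ 6 months (≈180 days) ✓; 30 hrs/wk ≥ 30 ✓; age 44 ≥ 21 ✓ → eligible.
Bereavement Leave — status temporary ✓; no waiver, service 203 days ≥ 90 days ✓; site Hamburg ✗ (not Albany) → not eligible.
Identity Protection Plan — status temporary ✓; no waiver, service 203 days < 18 months (≈540 days) ✗ → not eligible.
Supplemental Life Insurance — status temporary ✗ (excluded) → not eligible.
Gym Reimbursement — status temporary ✗ (requires full-time, part-time, or seasonal) → not eligible.
Paid Sabbatical — status temporary ✓; no waiver, service 203 days ≥ 180 days ✓; age 44 ≥ 21 ✓; not enrolled in Identity Protection Plan ✗ → not eligible.
Pension Scheme — status temporary ✓ (not excluded); grade Band 5 ≥ Band 3 ✓; age 44 ≥ 18 ✓ → eligible.

Sabbatical Program, Pension Scheme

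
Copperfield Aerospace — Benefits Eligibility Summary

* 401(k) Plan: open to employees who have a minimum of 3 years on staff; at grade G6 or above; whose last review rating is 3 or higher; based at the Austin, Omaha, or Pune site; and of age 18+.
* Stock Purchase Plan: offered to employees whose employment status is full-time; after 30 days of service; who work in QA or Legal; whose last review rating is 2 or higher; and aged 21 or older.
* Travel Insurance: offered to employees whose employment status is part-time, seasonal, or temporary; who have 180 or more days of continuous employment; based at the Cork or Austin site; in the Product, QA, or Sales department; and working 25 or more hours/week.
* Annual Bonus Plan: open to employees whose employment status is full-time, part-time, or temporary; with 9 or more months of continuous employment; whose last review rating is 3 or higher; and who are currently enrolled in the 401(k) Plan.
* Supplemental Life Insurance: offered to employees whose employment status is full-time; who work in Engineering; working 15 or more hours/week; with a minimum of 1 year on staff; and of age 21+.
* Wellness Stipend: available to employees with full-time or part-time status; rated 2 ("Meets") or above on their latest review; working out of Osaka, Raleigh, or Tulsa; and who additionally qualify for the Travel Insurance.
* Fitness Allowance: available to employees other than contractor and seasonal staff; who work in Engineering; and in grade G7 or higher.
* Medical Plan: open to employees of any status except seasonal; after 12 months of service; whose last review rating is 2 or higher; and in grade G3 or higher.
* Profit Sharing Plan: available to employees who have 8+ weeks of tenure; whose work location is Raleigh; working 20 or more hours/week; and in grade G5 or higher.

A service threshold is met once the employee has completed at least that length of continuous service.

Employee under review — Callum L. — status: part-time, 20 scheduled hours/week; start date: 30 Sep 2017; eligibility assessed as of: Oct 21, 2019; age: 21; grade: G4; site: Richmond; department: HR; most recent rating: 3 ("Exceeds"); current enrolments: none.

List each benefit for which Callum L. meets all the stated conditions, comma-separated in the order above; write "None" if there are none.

Medical Plan

Service from 30 Sep 2017 to Oct 21, 2019: 751 days.
401(k) Plan — service 751 days < 3 years (≈1095 days) ✗ → not eligible.
Stock Purchase Plan — status part-time ✗ (requires full-time) → not eligible.
Travel Insurance — status part-time ✓; service 751 days ≥ 180 days ✓; site Richmond ✗ (not Cork or Austin) → not eligible.
Annual Bonus Plan — status part-time ✓; service 751 days ≥ 9 months (≈270 days) ✓; rating 3 ≥ 3 ✓; not enrolled in 401(k) Plan ✗ → not eligible.
Supplemental Life Insurance — status part-time ✗ (requires full-time) → not eligible.
Wellness Stipend — status part-time ✓; rating 3 ≥ 2 ✓; site Richmond ✗ (not Osaka, Raleigh, or Tulsa) → not eligible.
Fitness Allowance — status part-time ✓ (not excluded); dept HR ✗ → not eligible.
Medical Plan — status part-time ✓ (not excluded); service 751 days ≥ 12 months (≈360 days) ✓; rating 3 ≥ 2 ✓; grade G4 ≥ G3 ✓ → eligible.
Profit Sharing Plan — service 751 days ≥ 8 weeks (≈56 days) ✓; site Richmond ✗ (not Raleigh) → not eligible.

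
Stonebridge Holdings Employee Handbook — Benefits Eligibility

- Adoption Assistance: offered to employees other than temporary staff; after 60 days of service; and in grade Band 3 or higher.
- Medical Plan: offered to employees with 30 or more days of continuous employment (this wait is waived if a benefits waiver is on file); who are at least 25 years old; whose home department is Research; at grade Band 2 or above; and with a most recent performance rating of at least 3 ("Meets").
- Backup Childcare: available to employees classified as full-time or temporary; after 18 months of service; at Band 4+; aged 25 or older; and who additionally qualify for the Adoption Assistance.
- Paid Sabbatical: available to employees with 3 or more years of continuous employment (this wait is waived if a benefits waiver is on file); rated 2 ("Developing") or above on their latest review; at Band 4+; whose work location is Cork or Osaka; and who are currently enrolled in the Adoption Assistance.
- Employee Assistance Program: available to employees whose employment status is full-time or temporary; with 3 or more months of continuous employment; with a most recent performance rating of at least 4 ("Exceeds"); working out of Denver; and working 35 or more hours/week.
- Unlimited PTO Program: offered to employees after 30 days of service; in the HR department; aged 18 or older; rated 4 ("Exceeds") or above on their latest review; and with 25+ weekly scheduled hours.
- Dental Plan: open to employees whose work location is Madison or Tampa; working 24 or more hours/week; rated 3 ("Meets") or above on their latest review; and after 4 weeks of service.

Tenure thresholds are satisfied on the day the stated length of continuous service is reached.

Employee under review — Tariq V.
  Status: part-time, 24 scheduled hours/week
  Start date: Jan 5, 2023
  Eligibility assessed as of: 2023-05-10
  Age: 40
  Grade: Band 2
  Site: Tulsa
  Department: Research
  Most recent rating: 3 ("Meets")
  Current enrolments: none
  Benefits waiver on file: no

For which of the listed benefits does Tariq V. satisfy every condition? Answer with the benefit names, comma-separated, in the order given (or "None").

Medical Plan

Service from Jan 5, 2023 to 2023-05-10: 125 days.
Adoption Assistance — status part-time ✓ (not excluded); service 125 days ≥ 60 days ✓; grade Band 2 < Band 3 ✗ → not eligible.
Medical Plan — no waiver, service 125 days ≥ 30 days ✓; age 40 ≥ 25 ✓; dept Research ✓; grade Band 2 ≥ Band 2 ✓; rating 3 ≥ 3 ✓ → eligible.
Backup Childcare — status part-time ✗ (requires full-time or temporary) → not eligible.
Paid Sabbatical — no waiver, service 125 days < 3 years (≈1095 days) ✗ → not eligible.
Employee Assistance Program — status part-time ✗ (requires full-time or temporary) → not eligible.
Unlimited PTO Program — service 125 days ≥ 30 days ✓; dept Research ✗ → not eligible.
Dental Plan — site Tulsa ✗ (not Madison or Tampa) → not eligible.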